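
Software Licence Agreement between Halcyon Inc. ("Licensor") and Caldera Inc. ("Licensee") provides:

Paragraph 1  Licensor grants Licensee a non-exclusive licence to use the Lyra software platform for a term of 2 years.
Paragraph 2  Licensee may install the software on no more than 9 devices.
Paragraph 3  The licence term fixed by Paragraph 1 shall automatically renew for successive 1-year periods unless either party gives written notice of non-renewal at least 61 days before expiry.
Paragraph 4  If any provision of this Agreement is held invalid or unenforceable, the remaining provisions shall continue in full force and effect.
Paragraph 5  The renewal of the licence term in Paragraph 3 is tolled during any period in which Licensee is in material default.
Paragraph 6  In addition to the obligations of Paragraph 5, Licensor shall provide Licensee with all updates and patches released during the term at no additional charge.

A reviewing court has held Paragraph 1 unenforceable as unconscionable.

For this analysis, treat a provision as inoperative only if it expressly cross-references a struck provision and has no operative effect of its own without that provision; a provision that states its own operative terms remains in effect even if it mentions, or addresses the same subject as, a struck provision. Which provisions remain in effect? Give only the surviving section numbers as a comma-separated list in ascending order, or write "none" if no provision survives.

2, 4, 6

Paragraph 1 is struck. Paragraph 3 operates only by reference to Paragraph 1, so it falls with Paragraph 1. Paragraph 5 operates only by reference to Paragraph 3, so it falls with Paragraph 3. Although Paragraph 6 refers to Paragraph 5, its operative terms do not depend on Paragraph 5, so it remains in effect. Under the severability clause in Paragraph 4, the remaining provisions continue in force. Paragraph 2, Paragraph 4, and Paragraph 6 remain in effect.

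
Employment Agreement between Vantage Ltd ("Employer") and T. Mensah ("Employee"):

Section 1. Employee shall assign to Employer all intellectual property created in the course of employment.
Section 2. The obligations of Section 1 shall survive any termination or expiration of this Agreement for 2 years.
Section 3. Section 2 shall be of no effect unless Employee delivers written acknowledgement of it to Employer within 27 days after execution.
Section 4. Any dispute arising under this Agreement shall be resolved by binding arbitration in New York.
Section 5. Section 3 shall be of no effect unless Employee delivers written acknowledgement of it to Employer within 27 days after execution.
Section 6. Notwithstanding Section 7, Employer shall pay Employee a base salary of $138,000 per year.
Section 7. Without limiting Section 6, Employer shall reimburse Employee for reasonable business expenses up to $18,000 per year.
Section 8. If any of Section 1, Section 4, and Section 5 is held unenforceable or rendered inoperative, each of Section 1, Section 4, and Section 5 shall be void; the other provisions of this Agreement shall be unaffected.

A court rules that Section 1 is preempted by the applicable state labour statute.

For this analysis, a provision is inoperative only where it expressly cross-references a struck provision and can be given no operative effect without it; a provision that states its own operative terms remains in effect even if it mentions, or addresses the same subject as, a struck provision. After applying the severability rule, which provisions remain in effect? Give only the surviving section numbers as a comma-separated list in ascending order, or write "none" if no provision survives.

6, 7, 8

Section 1 is struck. Section 2 has no operative effect of its own apart from Section 1 and is therefore inoperative. Section 3 has no operative effect of its own apart from Section 2 and is therefore inoperative. Section 5 has no operative effect of its own apart from Section 3 and is therefore inoperative. Section 8 declares Section 1, Section 4, and Section 5 mutually dependent; since one of them has fallen, all of them are of no effect. That brings down Section 4 as well. The remainder continues in force under Section 8. The provisions still in force are Section 6, Section 7, and Section 8.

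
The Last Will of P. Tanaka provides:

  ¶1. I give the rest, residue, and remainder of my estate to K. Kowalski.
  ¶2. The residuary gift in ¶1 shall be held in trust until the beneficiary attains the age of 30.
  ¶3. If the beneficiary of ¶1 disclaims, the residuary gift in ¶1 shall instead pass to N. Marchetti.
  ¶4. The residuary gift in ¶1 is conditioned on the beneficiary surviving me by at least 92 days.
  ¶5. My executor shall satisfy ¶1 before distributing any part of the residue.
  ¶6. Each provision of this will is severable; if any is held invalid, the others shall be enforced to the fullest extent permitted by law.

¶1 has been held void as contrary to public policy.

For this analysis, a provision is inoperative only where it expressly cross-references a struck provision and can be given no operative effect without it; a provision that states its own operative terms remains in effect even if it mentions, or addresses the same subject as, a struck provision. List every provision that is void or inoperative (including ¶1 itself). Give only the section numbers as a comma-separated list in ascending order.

¶1 is struck. ¶2 has no operative effect of its own apart from ¶1 and is therefore inoperative. ¶3 has no operative effect of its own apart from ¶1 and is therefore inoperative. ¶4 operates only by reference to ¶1, so it falls with ¶1. ¶5 merely fixes the priority direction for ¶1; with ¶1 gone it has nothing to operate on and falls away. ¶6 is a severability clause and preserves every provision that can still be given independent effect. Only ¶6 remains in effect.

1, 2, 3, 4, 5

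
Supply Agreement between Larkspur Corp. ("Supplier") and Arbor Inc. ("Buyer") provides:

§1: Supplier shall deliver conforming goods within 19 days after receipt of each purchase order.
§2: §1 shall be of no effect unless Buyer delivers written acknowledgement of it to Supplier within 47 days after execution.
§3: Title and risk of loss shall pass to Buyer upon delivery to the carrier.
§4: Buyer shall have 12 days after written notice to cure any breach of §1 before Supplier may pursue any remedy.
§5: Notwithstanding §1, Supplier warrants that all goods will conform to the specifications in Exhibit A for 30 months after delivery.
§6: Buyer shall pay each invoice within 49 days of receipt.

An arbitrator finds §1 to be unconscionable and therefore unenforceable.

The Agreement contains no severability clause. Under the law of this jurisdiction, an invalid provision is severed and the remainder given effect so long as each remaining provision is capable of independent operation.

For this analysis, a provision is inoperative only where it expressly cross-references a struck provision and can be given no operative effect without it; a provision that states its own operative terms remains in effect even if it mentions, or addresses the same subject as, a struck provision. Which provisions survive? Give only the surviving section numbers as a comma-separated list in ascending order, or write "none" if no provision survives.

§1 is struck. §2 merely fixes the acknowledgement condition for §1; with §1 gone it has nothing to operate on and falls away. §4 operates only by reference to §1, so it falls with §1. §5 mentions §1 but its own obligation stands independently of §1, so §5 is not affected. With no severability clause, the stated default rule severs what cannot stand and enforces each remaining provision that can operate on its own. §3, §5, and §6 remain in effect.

3, 5, 6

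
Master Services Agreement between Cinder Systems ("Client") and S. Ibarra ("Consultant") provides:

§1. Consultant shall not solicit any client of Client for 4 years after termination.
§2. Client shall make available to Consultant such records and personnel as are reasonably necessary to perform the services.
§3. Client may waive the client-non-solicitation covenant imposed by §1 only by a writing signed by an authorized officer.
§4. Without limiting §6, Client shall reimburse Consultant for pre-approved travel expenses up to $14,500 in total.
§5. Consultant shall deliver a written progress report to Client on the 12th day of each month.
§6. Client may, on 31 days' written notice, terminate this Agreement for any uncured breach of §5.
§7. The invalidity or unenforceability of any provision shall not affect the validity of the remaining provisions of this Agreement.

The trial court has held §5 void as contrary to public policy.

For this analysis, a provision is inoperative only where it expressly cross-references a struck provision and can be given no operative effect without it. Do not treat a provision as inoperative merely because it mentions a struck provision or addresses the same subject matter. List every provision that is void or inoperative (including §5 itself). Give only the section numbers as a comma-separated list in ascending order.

5, 6

§5 is struck. §6 merely fixes the termination right for breach of §5; with §5 gone it has nothing to operate on and falls away. Although §4 refers to §6, its operative terms do not depend on §6, so it remains in effect. Under the severability clause in §7, the remaining provisions continue in force. The provisions still in force are §1, §2, §3, §4, and §7.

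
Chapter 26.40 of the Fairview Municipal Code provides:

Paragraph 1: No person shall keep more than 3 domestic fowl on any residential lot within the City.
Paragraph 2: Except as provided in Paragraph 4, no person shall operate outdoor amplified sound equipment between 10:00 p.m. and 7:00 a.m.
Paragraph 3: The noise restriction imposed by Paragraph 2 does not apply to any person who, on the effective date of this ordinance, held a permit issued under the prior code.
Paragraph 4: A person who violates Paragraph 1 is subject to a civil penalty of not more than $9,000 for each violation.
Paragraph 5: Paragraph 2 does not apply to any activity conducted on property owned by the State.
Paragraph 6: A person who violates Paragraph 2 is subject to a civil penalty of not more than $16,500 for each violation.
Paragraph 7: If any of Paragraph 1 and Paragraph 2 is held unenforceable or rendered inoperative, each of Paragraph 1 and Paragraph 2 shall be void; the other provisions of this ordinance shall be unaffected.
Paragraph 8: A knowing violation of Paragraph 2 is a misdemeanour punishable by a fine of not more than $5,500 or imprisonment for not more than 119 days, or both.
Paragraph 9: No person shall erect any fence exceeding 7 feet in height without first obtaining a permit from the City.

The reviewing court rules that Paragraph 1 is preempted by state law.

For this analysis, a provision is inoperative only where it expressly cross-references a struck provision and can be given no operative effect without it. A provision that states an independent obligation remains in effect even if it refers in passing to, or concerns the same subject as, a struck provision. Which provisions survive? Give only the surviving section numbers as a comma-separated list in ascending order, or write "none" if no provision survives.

7, 9

Paragraph 1 is struck. The only function of Paragraph 4 is the civil penalty for violating Paragraph 1, so it cannot stand once Paragraph 1 is removed. Paragraph 7 declares Paragraph 1 and Paragraph 2 mutually dependent; since one of them has fallen, all of them are of no effect. That brings down Paragraph 2 as well. Paragraph 3, Paragraph 5, Paragraph 6, and Paragraph 8 in turn depend solely on a provision now struck and likewise fall. The remainder continues in force under Paragraph 7. The provisions still in force are Paragraph 7 and Paragraph 9.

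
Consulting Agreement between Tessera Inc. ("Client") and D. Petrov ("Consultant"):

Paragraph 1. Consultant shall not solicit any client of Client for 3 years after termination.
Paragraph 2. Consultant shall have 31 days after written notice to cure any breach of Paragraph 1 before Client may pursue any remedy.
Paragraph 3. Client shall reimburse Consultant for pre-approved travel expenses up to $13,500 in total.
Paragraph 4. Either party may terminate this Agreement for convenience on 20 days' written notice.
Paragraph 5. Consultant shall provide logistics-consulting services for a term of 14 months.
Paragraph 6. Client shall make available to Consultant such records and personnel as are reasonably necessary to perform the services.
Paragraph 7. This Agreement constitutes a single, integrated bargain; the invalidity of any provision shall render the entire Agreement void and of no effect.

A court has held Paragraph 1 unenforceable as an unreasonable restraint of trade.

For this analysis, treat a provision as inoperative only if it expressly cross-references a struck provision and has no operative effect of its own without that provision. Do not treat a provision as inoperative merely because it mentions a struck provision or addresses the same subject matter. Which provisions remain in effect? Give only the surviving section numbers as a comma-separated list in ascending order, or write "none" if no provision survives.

Paragraph 1 is struck. The only function of Paragraph 2 is the cure period for breach of Paragraph 1, so it cannot stand once Paragraph 1 is removed. Paragraph 7 provides that the Agreement is not severable, so the invalidity of any one provision voids the entire Agreement. No provision of the Agreement survives.

none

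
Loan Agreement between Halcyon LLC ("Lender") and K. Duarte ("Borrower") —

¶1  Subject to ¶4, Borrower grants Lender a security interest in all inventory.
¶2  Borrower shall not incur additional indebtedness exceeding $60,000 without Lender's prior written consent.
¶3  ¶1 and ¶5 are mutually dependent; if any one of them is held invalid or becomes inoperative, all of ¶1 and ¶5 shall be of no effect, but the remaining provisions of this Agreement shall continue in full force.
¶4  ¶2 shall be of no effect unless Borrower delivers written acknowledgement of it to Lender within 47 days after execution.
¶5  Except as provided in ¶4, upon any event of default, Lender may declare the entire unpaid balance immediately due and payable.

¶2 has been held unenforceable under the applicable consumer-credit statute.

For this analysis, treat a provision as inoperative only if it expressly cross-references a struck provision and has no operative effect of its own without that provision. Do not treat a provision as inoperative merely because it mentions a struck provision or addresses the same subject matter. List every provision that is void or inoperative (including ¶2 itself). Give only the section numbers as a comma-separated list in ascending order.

2, 4

¶2 is struck. ¶4 operates only by reference to ¶2, so it falls with ¶2. Although ¶1 refers to ¶4, its operative terms do not depend on ¶4, so it remains in effect. Although ¶5 refers to ¶4, its operative terms do not depend on ¶4, so it remains in effect. ¶3 ties ¶1 and ¶5 together, but none of those is affected here; the remaining provisions continue in force under ¶3. The provisions still in force are ¶1, ¶3, and ¶5.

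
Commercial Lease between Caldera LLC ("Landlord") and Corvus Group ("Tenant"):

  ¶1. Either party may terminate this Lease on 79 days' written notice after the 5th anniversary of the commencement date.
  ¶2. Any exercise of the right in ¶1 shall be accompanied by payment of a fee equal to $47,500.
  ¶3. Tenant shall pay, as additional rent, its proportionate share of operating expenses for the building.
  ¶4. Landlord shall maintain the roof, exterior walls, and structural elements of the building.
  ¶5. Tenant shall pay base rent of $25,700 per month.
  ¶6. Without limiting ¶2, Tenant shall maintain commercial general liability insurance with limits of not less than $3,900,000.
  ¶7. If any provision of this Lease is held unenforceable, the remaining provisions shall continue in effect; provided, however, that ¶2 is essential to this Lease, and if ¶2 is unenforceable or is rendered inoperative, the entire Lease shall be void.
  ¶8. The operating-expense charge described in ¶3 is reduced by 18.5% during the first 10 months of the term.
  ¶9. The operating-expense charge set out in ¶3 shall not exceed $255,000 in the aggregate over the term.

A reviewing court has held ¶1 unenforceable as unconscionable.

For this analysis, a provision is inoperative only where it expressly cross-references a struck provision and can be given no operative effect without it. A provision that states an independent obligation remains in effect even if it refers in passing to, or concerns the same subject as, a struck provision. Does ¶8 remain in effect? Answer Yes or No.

¶1 is struck. ¶2 operates only by reference to ¶1, so it falls with ¶1. ¶7 makes ¶2 an essential term, and ¶2 has been rendered inoperative by the cascade; under ¶7, the entire Lease is therefore void. No provision of the Lease survives. ¶8 is among the inoperative provisions, so the answer is no.

No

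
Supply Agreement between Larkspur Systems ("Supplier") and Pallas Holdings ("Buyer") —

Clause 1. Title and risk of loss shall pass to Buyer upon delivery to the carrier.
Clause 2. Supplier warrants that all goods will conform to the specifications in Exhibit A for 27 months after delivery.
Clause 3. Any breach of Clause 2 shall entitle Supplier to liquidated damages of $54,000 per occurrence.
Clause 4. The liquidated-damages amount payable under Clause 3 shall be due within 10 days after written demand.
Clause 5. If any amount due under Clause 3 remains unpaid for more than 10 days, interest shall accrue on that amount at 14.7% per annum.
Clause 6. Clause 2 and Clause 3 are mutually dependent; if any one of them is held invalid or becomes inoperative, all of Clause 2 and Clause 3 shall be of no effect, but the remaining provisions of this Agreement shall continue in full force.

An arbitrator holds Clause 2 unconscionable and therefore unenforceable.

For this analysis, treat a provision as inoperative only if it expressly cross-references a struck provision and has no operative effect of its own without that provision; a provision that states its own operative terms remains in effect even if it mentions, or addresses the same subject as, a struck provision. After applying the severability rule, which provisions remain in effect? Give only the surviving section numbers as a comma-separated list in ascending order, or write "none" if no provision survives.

1, 6

Clause 2 is struck. Clause 3 has no operative effect of its own apart from Clause 2 and is therefore inoperative. Clause 4 does nothing except set the payment deadline for the liquidated-damages amount by reference to Clause 3; with Clause 3 gone it has no independent effect and is inoperative. Clause 5 operates only by reference to Clause 3, so it falls with Clause 3. Clause 6 declares Clause 2 and Clause 3 mutually dependent; since one of them has fallen, all of them are of no effect. The remainder continues in force under Clause 6. The provisions still in force are Clause 1 and Clause 6.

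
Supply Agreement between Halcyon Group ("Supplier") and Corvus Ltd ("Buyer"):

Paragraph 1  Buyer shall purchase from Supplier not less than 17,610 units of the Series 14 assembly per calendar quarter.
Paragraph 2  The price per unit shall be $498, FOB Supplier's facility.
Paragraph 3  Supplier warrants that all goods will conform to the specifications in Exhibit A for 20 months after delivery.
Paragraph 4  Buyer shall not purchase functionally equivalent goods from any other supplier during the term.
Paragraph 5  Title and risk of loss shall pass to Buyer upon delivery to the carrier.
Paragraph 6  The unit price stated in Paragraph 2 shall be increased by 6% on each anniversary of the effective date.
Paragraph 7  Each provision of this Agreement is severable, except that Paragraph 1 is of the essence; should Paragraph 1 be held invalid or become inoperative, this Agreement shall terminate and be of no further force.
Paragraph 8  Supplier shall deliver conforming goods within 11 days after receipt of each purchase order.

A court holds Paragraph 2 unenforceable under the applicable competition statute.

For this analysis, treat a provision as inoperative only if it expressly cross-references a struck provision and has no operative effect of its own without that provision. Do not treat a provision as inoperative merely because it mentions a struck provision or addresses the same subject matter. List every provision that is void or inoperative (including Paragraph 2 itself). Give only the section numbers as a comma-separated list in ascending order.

Paragraph 2 is struck. The whole of Paragraph 6 is the escalation of the unit price, defined by reference to Paragraph 2, so Paragraph 6 cannot stand once Paragraph 2 is removed. Paragraph 7 makes Paragraph 1 an essential term, but Paragraph 1 is unaffected, so the severability proviso in Paragraph 7 preserves the remaining provisions. Paragraph 1, Paragraph 3, Paragraph 4, Paragraph 5, Paragraph 7, and Paragraph 8 remain in effect.

2, 6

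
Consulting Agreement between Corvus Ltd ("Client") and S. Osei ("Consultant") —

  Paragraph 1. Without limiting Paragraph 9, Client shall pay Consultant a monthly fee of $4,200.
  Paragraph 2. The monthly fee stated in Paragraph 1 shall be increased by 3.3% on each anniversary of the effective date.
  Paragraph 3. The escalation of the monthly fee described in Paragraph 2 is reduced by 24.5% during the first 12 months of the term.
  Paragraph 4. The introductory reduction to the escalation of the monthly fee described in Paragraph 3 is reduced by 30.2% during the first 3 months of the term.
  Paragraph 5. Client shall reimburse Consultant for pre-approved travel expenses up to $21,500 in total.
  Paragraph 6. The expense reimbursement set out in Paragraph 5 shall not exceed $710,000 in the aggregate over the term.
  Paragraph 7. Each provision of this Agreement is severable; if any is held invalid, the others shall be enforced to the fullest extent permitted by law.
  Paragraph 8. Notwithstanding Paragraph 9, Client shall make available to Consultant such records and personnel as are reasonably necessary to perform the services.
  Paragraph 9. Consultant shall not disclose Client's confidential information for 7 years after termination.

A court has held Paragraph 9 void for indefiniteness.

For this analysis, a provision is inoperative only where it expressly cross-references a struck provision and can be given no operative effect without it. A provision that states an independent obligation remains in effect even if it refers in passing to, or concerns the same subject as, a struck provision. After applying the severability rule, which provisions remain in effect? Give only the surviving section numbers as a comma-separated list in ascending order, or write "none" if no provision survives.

1, 2, 3, 4, 5, 6, 7, 8

Paragraph 9 is struck. Paragraph 1 mentions Paragraph 9 but its own obligation stands independently of Paragraph 9, so Paragraph 1 is not affected. Paragraph 8 mentions Paragraph 9 but its own obligation stands independently of Paragraph 9, so Paragraph 8 is not affected. No other provision's operative terms depend on Paragraph 9. Paragraph 7 is a severability clause and preserves every provision that can still be given independent effect. The provisions still in force are Paragraph 1, Paragraph 2, Paragraph 3, Paragraph 4, Paragraph 5, Paragraph 6, Paragraph 7, and Paragraph 8.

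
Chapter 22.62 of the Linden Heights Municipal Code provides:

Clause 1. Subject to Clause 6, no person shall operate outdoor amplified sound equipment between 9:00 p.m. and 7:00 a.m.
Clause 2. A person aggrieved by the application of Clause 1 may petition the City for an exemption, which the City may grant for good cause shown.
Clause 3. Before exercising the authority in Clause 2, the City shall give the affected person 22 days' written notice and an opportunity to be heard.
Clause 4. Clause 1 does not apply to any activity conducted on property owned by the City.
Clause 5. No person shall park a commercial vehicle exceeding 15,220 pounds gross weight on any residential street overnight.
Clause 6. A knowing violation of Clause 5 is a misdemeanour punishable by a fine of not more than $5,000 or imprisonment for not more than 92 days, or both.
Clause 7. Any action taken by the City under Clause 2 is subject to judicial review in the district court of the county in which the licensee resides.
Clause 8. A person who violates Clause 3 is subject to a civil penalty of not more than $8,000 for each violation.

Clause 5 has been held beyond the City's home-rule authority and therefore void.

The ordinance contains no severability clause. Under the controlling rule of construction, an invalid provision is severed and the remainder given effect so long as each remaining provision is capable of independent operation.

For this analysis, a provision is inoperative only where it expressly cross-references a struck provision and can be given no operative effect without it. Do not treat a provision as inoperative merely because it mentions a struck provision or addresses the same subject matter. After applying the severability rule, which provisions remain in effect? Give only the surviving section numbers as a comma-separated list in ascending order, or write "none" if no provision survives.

Clause 5 is struck. Clause 6 has no operative effect of its own apart from Clause 5 and is therefore inoperative. Although Clause 1 refers to Clause 6, its operative terms do not depend on Clause 6, so it remains in effect. Under the stated default rule, only provisions that cannot operate independently fall away; the rest are enforced. The provisions still in force are Clause 1, Clause 2, Clause 3, Clause 4, Clause 7, and Clause 8.

1, 2, 3, 4, 7, 8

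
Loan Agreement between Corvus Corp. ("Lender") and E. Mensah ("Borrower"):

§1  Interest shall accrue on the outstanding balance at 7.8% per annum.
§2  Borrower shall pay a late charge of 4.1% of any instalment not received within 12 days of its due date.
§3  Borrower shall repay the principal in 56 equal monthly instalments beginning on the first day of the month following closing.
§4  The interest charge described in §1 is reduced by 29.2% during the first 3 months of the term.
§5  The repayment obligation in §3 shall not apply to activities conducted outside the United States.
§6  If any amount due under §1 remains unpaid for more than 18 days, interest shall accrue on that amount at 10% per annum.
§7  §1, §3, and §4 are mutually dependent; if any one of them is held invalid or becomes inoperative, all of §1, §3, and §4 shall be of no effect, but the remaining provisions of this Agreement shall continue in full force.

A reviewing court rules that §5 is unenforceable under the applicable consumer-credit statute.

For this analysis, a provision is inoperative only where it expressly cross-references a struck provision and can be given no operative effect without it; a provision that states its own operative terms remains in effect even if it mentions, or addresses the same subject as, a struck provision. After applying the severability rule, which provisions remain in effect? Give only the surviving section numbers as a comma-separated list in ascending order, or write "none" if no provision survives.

§5 is struck. No other provision's operative terms depend on §5. §7 ties §1, §3, and §4 together, but none of those is affected here; the remaining provisions continue in force under §7. §1, §2, §3, §4, §6, and §7 remain in effect.

1, 2, 3, 4, 6, 7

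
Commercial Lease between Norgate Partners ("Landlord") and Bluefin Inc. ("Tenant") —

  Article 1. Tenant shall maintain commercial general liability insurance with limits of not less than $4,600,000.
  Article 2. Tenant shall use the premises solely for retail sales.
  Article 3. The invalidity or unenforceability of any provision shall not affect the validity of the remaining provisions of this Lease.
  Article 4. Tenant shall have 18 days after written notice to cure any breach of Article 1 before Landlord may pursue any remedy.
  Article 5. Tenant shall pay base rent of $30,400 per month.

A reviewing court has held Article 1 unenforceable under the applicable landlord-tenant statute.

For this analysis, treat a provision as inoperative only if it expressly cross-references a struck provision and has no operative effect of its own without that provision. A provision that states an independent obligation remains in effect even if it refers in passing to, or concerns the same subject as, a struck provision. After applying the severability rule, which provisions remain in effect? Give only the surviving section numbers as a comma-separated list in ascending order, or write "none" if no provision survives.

Article 1 is struck. Article 4 operates only by reference to Article 1, so it falls with Article 1. Article 3 is a severability clause and preserves every provision that can still be given independent effect. The provisions still in force are Article 2, Article 3, and Article 5.

2, 3, 5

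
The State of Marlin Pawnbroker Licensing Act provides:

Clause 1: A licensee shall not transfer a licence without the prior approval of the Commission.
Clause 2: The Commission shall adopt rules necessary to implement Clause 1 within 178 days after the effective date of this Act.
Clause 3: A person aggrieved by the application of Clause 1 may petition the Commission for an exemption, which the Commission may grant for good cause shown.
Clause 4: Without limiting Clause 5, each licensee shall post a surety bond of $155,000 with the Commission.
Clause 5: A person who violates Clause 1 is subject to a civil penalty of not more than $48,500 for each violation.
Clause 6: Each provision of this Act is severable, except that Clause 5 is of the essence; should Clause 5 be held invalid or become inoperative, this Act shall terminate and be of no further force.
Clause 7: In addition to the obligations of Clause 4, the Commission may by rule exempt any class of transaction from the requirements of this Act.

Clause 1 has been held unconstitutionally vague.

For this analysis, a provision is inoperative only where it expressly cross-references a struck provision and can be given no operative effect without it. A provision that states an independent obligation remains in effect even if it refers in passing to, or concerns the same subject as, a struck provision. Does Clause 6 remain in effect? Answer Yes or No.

Clause 1 is struck. Clause 2 has no operative effect of its own apart from Clause 1 and is therefore inoperative. Clause 3 operates only by reference to Clause 1, so it falls with Clause 1. Clause 5 has no operative effect of its own apart from Clause 1 and is therefore inoperative. Clause 6 makes Clause 5 an essential term, and Clause 5 has been rendered inoperative by the cascade; under Clause 6, the entire Act is therefore void. No provision of the Act survives. Clause 6 is among the inoperative provisions, so the answer is no.

No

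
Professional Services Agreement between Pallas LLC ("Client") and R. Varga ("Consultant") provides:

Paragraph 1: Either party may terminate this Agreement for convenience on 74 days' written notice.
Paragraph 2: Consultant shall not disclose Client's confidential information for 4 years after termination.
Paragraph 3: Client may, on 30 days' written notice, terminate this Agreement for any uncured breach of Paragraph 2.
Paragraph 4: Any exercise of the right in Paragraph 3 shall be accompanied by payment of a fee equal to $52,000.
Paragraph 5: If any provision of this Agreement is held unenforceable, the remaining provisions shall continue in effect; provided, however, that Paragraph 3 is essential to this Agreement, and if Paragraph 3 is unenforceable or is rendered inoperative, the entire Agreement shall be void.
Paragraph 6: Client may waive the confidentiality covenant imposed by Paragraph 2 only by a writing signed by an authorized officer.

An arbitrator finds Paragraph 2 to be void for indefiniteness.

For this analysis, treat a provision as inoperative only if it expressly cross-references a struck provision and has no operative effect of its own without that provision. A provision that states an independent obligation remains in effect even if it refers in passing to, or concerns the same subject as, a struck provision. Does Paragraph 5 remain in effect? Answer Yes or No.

No

Paragraph 2 is struck. Paragraph 3 merely fixes the termination right for breach of Paragraph 2; with Paragraph 2 gone it has nothing to operate on and falls away. Paragraph 6 merely fixes the waiver condition for Paragraph 2; with Paragraph 2 gone it has nothing to operate on and falls away. Paragraph 4 operates only by reference to Paragraph 3, so it falls with Paragraph 3. Paragraph 5 makes Paragraph 3 an essential term, and Paragraph 3 has been rendered inoperative by the cascade; under Paragraph 5, the entire Agreement is therefore void. No provision of the Agreement survives. Paragraph 5 is among the inoperative provisions, so the answer is no.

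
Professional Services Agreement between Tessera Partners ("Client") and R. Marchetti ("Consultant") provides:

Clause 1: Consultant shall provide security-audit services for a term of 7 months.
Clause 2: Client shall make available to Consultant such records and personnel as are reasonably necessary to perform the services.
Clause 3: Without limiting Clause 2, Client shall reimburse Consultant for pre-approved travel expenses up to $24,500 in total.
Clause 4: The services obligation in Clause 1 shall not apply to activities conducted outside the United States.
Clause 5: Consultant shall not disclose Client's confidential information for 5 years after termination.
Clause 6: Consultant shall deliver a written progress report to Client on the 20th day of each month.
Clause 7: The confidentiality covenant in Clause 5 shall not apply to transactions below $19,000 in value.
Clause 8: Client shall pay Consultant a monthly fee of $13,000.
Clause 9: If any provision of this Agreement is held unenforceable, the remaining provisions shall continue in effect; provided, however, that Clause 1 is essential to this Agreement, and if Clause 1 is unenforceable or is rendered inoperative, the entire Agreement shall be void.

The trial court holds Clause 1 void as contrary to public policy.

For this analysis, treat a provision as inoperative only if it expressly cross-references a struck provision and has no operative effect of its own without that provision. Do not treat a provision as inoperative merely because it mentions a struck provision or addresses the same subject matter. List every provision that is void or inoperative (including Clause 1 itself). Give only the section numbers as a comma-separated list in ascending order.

Clause 1 is struck. Clause 4 has no operative effect of its own apart from Clause 1 and is therefore inoperative. Clause 9 makes Clause 1 an essential term, and Clause 1 is the provision held invalid; under Clause 9, the entire Agreement is therefore void. No provision of the Agreement survives.

1, 2, 3, 4, 5, 6, 7, 8, 9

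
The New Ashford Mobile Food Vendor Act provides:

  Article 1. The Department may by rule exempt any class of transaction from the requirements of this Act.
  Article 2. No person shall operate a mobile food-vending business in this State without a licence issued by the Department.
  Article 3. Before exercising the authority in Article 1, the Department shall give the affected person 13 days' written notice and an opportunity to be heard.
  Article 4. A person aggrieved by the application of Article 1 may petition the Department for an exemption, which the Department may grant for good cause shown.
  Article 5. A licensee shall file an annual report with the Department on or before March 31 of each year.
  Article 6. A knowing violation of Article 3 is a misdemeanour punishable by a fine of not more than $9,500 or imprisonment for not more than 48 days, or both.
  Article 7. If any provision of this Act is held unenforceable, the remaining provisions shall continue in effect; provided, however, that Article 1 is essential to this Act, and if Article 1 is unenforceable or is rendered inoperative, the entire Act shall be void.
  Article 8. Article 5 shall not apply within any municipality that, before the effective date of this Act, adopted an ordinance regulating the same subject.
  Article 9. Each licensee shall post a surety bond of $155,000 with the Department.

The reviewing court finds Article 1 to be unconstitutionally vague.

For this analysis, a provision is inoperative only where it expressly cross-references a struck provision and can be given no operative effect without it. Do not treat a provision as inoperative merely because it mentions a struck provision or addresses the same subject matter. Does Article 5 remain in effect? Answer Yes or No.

Article 1 is struck. Article 3 merely fixes the notice-and-hearing requirement for Article 1; with Article 1 gone it has nothing to operate on and falls away. Article 4 operates only by reference to Article 1, so it falls with Article 1. Article 6 operates only by reference to Article 3, so it falls with Article 3. Article 7 makes Article 1 an essential term, and Article 1 is the provision held invalid; under Article 7, the entire Act is therefore void. No provision of the Act survives. Article 5 is among the inoperative provisions, so the answer is no.

No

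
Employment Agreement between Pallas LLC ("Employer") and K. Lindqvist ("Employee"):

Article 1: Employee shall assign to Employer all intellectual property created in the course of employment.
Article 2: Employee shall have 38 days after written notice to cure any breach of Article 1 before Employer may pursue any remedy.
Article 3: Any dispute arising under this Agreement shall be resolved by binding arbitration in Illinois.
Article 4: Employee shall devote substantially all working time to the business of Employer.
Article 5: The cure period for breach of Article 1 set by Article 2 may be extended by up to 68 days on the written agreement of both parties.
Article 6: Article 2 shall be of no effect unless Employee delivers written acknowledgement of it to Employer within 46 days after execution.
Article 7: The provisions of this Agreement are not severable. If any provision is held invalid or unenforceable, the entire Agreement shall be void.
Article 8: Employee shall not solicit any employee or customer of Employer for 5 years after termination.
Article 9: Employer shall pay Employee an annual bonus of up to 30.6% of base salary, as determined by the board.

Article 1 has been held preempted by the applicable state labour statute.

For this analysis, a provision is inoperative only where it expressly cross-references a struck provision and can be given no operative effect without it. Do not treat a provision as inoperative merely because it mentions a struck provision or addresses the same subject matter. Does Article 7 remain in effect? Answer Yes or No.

No

Article 1 is struck. Article 2 merely fixes the cure period for breach of Article 1; with Article 1 gone it has nothing to operate on and falls away. Article 5 operates only by reference to Article 2, so it falls with Article 2. Article 6 merely fixes the acknowledgement condition for Article 2; with Article 2 gone it has nothing to operate on and falls away. Article 7 provides that the Agreement is not severable, so the invalidity of any one provision voids the entire Agreement. No provision of the Agreement survives. Article 7 is among the inoperative provisions, so the answer is no.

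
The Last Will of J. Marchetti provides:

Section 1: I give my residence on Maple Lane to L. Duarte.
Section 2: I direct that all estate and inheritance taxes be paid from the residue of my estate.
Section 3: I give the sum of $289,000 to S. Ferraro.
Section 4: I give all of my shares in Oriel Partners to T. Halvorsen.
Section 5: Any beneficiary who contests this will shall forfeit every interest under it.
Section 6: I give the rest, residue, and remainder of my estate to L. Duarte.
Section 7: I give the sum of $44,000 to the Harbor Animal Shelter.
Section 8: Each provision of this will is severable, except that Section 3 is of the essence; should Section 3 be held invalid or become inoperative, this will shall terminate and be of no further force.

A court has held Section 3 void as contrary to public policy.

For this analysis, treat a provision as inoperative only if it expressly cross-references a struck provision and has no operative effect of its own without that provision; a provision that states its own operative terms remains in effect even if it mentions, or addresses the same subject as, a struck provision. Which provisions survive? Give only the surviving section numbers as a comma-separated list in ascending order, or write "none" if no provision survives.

none

Section 3 is struck. No other provision's operative terms depend on Section 3. Section 8 makes Section 3 an essential term, and Section 3 is the provision held invalid; under Section 8, the entire will is therefore void. No provision of the will survives.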